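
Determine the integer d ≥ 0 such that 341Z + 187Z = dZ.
(341, 187) = (11); d = 11

In the PID Z, (a, b) is generated by gcd(a, b). Compute gcd(341, 187) with the extended Euclidean algorithm, tracking rows (r, s, t) with s·341 + t·187 = r:
  row A: (341, 1, 0)   [1·341 + 0·187 = 341]
  row B: (187, 0, 1)   [0·341 + 1·187 = 187]
  341 = 1·187 + 154   → row C = row A − 1·row B = (154, 1, −1)   [check: 1·341 − 1·187 = 154]
  187 = 1·154 + 33   → row D = row B − 1·row C = (33, −1, 2)   [check: −1·341 + 2·187 = 33]
  154 = 4·33 + 22   → row E = row C − 4·row D = (22, 5, −9)   [check: 5·341 − 9·187 = 22]
  33 = 1·22 + 11   → row F = row D − 1·row E = (11, −6, 11)   [check: −6·341 + 11·187 = 11]
  22 = 2·11 + 0   → remainder 0, stop. gcd = 11 (last nonzero row F).
So gcd(341, 187) = 11, with Bézout identity −6·341 + 11·187 = 11. Containment (⊇): the Bézout identity exhibits 11 as an element of (341, 187), giving (11) ⊆ (341, 187). Containment (⊆): since 11 | 341 and 11 | 187 (341 = 11·31, 187 = 11·17), every Z-linear combination of 341 and 187 is divisible by 11, so (341, 187) ⊆ (11). Therefore (341, 187) = (11), d = 11.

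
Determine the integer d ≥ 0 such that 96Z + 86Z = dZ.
(96, 86) = (2); d = 2

In the PID Z, (a, b) is generated by gcd(a, b). Compute gcd(96, 86) with the extended Euclidean algorithm, tracking rows (r, s, t) with s·96 + t·86 = r:
  row A: (96, 1, 0)   [1·96 + 0·86 = 96]
  row B: (86, 0, 1)   [0·96 + 1·86 = 86]
  96 = 1·86 + 10   → row C = row A − 1·row B = (10, 1, −1)   [check: 1·96 − 1·86 = 10]
  86 = 8·10 + 6   → row D = row B − 8·row C = (6, −8, 9)   [check: −8·96 + 9·86 = 6]
  10 = 1·6 + 4   → row E = row C − 1·row D = (4, 9, −10)   [check: 9·96 − 10·86 = 4]
  6 = 1·4 + 2   → row F = row D − 1·row E = (2, −17, 19)   [check: −17·96 + 19·86 = 2]
  4 = 2·2 + 0   → remainder 0, stop. gcd = 2 (last nonzero row F).
So gcd(96, 86) = 2, with Bézout identity −17·96 + 19·86 = 2. Containment (⊇): the Bézout identity exhibits 2 as an element of (96, 86), giving (2) ⊆ (96, 86). Containment (⊆): since 2 | 96 and 2 | 86 (96 = 2·48, 86 = 2·43), every Z-linear combination of 96 and 86 is divisible by 2, so (96, 86) ⊆ (2). Therefore (96, 86) = (2), d = 2.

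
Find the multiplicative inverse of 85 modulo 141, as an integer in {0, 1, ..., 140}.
85^(−1) ≡ 73 (mod 141)

Apply the extended Euclidean algorithm to (141, 85), tracking rows (r, s, t) with s·141 + t·85 = r. Each division r_prev = q·r_cur + r_new produces the new row as (previous row) − q·(current row):
  row A: (141, 1, 0)   [1·141 + 0·85 = 141]
  row B: (85, 0, 1)   [0·141 + 1·85 = 85]
  141 = 1·85 + 56   → row C = row A − 1·row B = (56, 1, −1)   [check: 1·141 − 1·85 = 56]
  85 = 1·56 + 29   → row D = row B − 1·row C = (29, −1, 2)   [check: −1·141 + 2·85 = 29]
  56 = 1·29 + 27   → row E = row C − 1·row D = (27, 2, −3)   [check: 2·141 − 3·85 = 27]
  29 = 1·27 + 2   → row F = row D − 1·row E = (2, −3, 5)   [check: −3·141 + 5·85 = 2]
  27 = 13·2 + 1   → row G = row E − 13·row F = (1, 41, −68)   [check: 41·141 − 68·85 = 1]
  2 = 2·1 + 0   → remainder 0, stop. gcd = 1 (last nonzero row G).
The gcd is 1, so 85 is invertible mod 141. The last nonzero row gives 41·141 − 68·85 = 1, so t = −68. So 85^(−1) ≡ −68 ≡ 73 (mod 141). Verify: 85 · 73 = 6205 ≡ 1 (mod 141). ✓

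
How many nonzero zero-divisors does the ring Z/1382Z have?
In Z/1382Z each nonzero element is either a unit (gcd with 1382 is 1) or a zero-divisor (gcd > 1). The number of units is φ(1382): factorise 1382 = 2 · 691, so φ(1382) = (2 − 1) · (691 − 1) = 1 · 690 = 690. The nonzero elements number 1382 − 1 = 1381. Hence the nonzero zero-divisors number 1381 − 690 = 691.

Final answer: Z/1382Z has 691 nonzero zero-divisors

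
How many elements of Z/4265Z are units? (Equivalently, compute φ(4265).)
Z/4265Z has φ(4265) = 3408 units

An element a ∈ Z/4265Z is a unit iff gcd(a, 4265) = 1, so the number of units is φ(4265). φ is multiplicative, with φ(p^e) = p^e − p^(e−1). Factorise 4265 = 5 · 853. Then
  φ(4265) = (5 − 1) · (853 − 1) = 4 · 852 = 3408.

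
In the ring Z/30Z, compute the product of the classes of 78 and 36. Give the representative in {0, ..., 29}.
Reduce the factors first: 78 ≡ 18, 36 ≡ 6 (mod 30), so 78 · 36 ≡ 18 · 6 (mod 30). 18 · 6 = 108. Dividing by 30: 108 = 3·30 + 18. So (78 · 36) mod 30 = 18.

Final answer: 18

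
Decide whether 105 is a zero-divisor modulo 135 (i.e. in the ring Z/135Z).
YES

gcd(105, 135) = 15 > 1, so 105 is not a unit in Z/135Z. In Z/nZ every nonzero non-unit is a zero-divisor: explicitly, take b = 135/gcd = 9 ≠ 0 (mod 135); then 105·9 = 945 = 7·135, i.e. 105·9 ≡ 0 (mod 135). So 105 is a zero-divisor.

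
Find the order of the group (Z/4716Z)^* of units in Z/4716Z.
(Z/4716Z)^* consists of the classes a with gcd(a, 4716) = 1, so its order is φ(4716). φ is multiplicative, with φ(p^e) = p^e − p^(e−1). Factorise 4716 = 2^2 · 3^2 · 131. Then
  φ(4716) = (2^2 − 2^1) · (3^2 − 3^1) · (131 − 1) = 2 · 6 · 130 = 1560.
Thus |(Z/4716Z)^*| = 1560.

Final answer: |(Z/4716Z)^*| = 1560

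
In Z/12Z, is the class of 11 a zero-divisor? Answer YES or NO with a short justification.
NO

gcd(11, 12) = 1, so 11 is a unit in Z/12Z (it has a multiplicative inverse). A unit cannot be a zero-divisor: if 11·b ≡ 0 then multiplying both sides by 11^(−1) gives b ≡ 0. So 11 is not a zero-divisor.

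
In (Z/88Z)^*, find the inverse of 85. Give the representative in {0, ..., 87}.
85^(−1) ≡ 29 (mod 88)

Apply the extended Euclidean algorithm to (88, 85), tracking rows (r, s, t) with s·88 + t·85 = r. Each division r_prev = q·r_cur + r_new produces the new row as (previous row) − q·(current row):
  row A: (88, 1, 0)   [1·88 + 0·85 = 88]
  row B: (85, 0, 1)   [0·88 + 1·85 = 85]
  88 = 1·85 + 3   → row C = row A − 1·row B = (3, 1, −1)   [check: 1·88 − 1·85 = 3]
  85 = 28·3 + 1   → row D = row B − 28·row C = (1, −28, 29)   [check: −28·88 + 29·85 = 1]
  3 = 3·1 + 0   → remainder 0, stop. gcd = 1 (last nonzero row D).
The gcd is 1, so 85 is invertible mod 88. The last nonzero row gives −28·88 + 29·85 = 1, so t = 29. So 85^(−1) ≡ 29 (mod 88). Verify: 85 · 29 = 2465 ≡ 1 (mod 88). ✓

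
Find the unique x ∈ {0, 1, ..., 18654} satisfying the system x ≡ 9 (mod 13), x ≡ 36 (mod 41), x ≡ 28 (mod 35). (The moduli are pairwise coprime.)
The moduli 13, 41, 35 are pairwise coprime, so by the CRT there is a unique solution mod 13·41·35 = 18655.
Solve by successive substitution. Start with x ≡ 9 (mod 13).
  Combine with x ≡ 36 (mod 41): write x = 9 + 13·t and require 9 + 13·t ≡ 36 (mod 41), i.e. 13·t ≡ 36 − 9 ≡ 27 (mod 41). Since 13^(−1) ≡ 19 (mod 41), t ≡ 19·27 ≡ 21 (mod 41). So x ≡ 9 + 13·21 = 282 (mod 533).
  Combine with x ≡ 28 (mod 35): write x = 282 + 533·t and require 282 + 533·t ≡ 28 (mod 35), i.e. 533·t ≡ 28 − 282 ≡ 26 (mod 35). Since 533^(−1) ≡ 22 (mod 35) (533 ≡ 8 (mod 35)), t ≡ 22·26 ≡ 12 (mod 35). So x ≡ 282 + 533·12 = 6678 (mod 18655).
Unique solution in [0, 18655): x = 6678.

Final answer: x ≡ 6678 (mod 18655); the representative in [0, 18655) is 6678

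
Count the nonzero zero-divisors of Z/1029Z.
Z/1029Z has 440 nonzero zero-divisors

In Z/1029Z each nonzero element is either a unit (gcd with 1029 is 1) or a zero-divisor (gcd > 1). The number of units is φ(1029): factorise 1029 = 3 · 7^3, so φ(1029) = (3 − 1) · (7^3 − 7^2) = 2 · 294 = 588. The nonzero elements number 1029 − 1 = 1028. Hence the nonzero zero-divisors number 1028 − 588 = 440.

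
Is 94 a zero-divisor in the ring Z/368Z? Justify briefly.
YES

gcd(94, 368) = 2 > 1, so 94 is not a unit in Z/368Z. In Z/nZ every nonzero non-unit is a zero-divisor: explicitly, take b = 368/gcd = 184 ≠ 0 (mod 368); then 94·184 = 17296 = 47·368, i.e. 94·184 ≡ 0 (mod 368). So 94 is a zero-divisor.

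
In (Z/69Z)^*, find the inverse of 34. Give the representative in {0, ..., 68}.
34^(−1) ≡ 67 (mod 69)

Apply the extended Euclidean algorithm to (69, 34), tracking rows (r, s, t) with s·69 + t·34 = r. Each division r_prev = q·r_cur + r_new produces the new row as (previous row) − q·(current row):
  row A: (69, 1, 0)   [1·69 + 0·34 = 69]
  row B: (34, 0, 1)   [0·69 + 1·34 = 34]
  69 = 2·34 + 1   → row C = row A − 2·row B = (1, 1, −2)   [check: 1·69 − 2·34 = 1]
  34 = 34·1 + 0   → remainder 0, stop. gcd = 1 (last nonzero row C).
The gcd is 1, so 34 is invertible mod 69. The last nonzero row gives 1·69 − 2·34 = 1, so t = −2. So 34^(−1) ≡ −2 ≡ 67 (mod 69). Verify: 34 · 67 = 2278 ≡ 1 (mod 69). ✓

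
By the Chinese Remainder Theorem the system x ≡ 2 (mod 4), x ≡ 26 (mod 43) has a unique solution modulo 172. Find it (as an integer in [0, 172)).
The moduli 4, 43 are pairwise coprime, so by the CRT there is a unique solution mod 4·43 = 172.
Solve by successive substitution. Start with x ≡ 2 (mod 4).
  Combine with x ≡ 26 (mod 43): write x = 2 + 4·t and require 2 + 4·t ≡ 26 (mod 43), i.e. 4·t ≡ 26 − 2 ≡ 24 (mod 43). Since 4^(−1) ≡ 11 (mod 43), t ≡ 11·24 ≡ 6 (mod 43). So x ≡ 2 + 4·6 = 26 (mod 172).
Unique solution in [0, 172): x = 26.

Final answer: x ≡ 26 (mod 172); the representative in [0, 172) is 26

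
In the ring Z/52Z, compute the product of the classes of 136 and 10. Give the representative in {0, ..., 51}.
Reduce the factors first: 136 ≡ 32 (mod 52), so 136 · 10 ≡ 32 · 10 (mod 52). 32 · 10 = 320. Dividing by 52: 320 = 6·52 + 8. So (136 · 10) mod 52 = 8.

Final answer: 8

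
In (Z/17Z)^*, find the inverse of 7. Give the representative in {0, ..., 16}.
Apply the extended Euclidean algorithm to (17, 7), tracking rows (r, s, t) with s·17 + t·7 = r. Each division r_prev = q·r_cur + r_new produces the new row as (previous row) − q·(current row):
  row A: (17, 1, 0)   [1·17 + 0·7 = 17]
  row B: (7, 0, 1)   [0·17 + 1·7 = 7]
  17 = 2·7 + 3   → row C = row A − 2·row B = (3, 1, −2)   [check: 1·17 − 2·7 = 3]
  7 = 2·3 + 1   → row D = row B − 2·row C = (1, −2, 5)   [check: −2·17 + 5·7 = 1]
  3 = 3·1 + 0   → remainder 0, stop. gcd = 1 (last nonzero row D).
The gcd is 1, so 7 is invertible mod 17. The last nonzero row gives −2·17 + 5·7 = 1, so t = 5. So 7^(−1) ≡ 5 (mod 17). Verify: 7 · 5 = 35 ≡ 1 (mod 17). ✓

Final answer: 7^(−1) ≡ 5 (mod 17)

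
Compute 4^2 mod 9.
7

Use repeated squaring. Binary(2) = 10. Walk through the bits of the exponent 2 left-to-right: at each bit after the leading one, square the running value, then multiply by 4 if the bit is 1 (always reducing mod 9):
  bit 1 = 1 (leading): start with 4.
  bit 2 = 0: square 4^2 = 16 ≡ 7 (mod 9).
Final value: 4^2 ≡ 7 (mod 9).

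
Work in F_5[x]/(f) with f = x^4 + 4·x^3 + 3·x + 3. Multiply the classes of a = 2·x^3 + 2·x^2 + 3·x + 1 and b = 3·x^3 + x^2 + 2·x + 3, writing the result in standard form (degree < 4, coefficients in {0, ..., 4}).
a · b ≡ 2·x^3 + 3·x^2 + 2·x + 1 (mod f(x))

Multiply as integer polynomials: a · b = 6·x^6 + 8·x^5 + 15·x^4 + 16·x^3 + 13·x^2 + 11·x + 3. Reducing coefficients mod 5: a · b ≡ x^6 + 3·x^5 + x^3 + 3·x^2 + x + 3. Now divide by f(x) = x^4 + 4·x^3 + 3·x + 3 in F_5[x], eliminating the leading term at each step:
  leading term x^6: subtract (x^2)·f(x) = x^6 + 4·x^5 + 3·x^3 + 3·x^2, leaving 4·x^5 + 3·x^3 + x + 3 (coefficients mod 5)
  leading term 4·x^5: subtract (4·x)·f(x) = 4·x^5 + x^4 + 2·x^2 + 2·x, leaving 4·x^4 + 3·x^3 + 3·x^2 + 4·x + 3 (coefficients mod 5)
  leading term 4·x^4: subtract (4)·f(x) = 4·x^4 + x^3 + 2·x + 2, leaving 2·x^3 + 3·x^2 + 2·x + 1 (coefficients mod 5)
The degree is now < 4, so this is the remainder. Hence a · b ≡ 2·x^3 + 3·x^2 + 2·x + 1 in F_5[x]/(f).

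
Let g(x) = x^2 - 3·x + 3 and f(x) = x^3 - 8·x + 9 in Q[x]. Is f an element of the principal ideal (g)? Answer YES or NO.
NO

In Q[x] the ideal (g) consists of all multiples of g, so f ∈ (g) iff g | f, i.e. iff the remainder of f on division by g is 0. Divide f by g (g is monic, so eliminate the leading term of the running remainder at each step):
  leading term x^3: subtract (x)·g(x) = x^3 - 3·x^2 + 3·x, leaving 3·x^2 - 11·x + 9
  leading term 3·x^2: subtract (3)·g(x) = 3·x^2 - 9·x + 9, leaving -2·x
The remainder r(x) = -2·x ≠ 0 (and deg r < deg g), so g ∤ f, i.e. f ∉ (g).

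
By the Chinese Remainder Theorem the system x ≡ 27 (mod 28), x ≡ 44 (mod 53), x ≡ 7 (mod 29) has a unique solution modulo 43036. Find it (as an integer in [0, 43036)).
x ≡ 37939 (mod 43036); the representative in [0, 43036) is 37939

The moduli 28, 53, 29 are pairwise coprime, so by the CRT there is a unique solution mod 28·53·29 = 43036.
Solve by successive substitution. Start with x ≡ 27 (mod 28).
  Combine with x ≡ 44 (mod 53): write x = 27 + 28·t and require 27 + 28·t ≡ 44 (mod 53), i.e. 28·t ≡ 44 − 27 ≡ 17 (mod 53). Since 28^(−1) ≡ 36 (mod 53), t ≡ 36·17 ≡ 29 (mod 53). So x ≡ 27 + 28·29 = 839 (mod 1484).
  Combine with x ≡ 7 (mod 29): write x = 839 + 1484·t and require 839 + 1484·t ≡ 7 (mod 29), i.e. 1484·t ≡ 7 − 839 ≡ 9 (mod 29). Since 1484^(−1) ≡ 6 (mod 29) (1484 ≡ 5 (mod 29)), t ≡ 6·9 ≡ 25 (mod 29). So x ≡ 839 + 1484·25 = 37939 (mod 43036).
Unique solution in [0, 43036): x = 37939.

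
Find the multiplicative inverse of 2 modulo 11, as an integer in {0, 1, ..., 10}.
2^(−1) ≡ 6 (mod 11)

Apply the extended Euclidean algorithm to (11, 2), tracking rows (r, s, t) with s·11 + t·2 = r. Each division r_prev = q·r_cur + r_new produces the new row as (previous row) − q·(current row):
  row A: (11, 1, 0)   [1·11 + 0·2 = 11]
  row B: (2, 0, 1)   [0·11 + 1·2 = 2]
  11 = 5·2 + 1   → row C = row A − 5·row B = (1, 1, −5)   [check: 1·11 − 5·2 = 1]
  2 = 2·1 + 0   → remainder 0, stop. gcd = 1 (last nonzero row C).
The gcd is 1, so 2 is invertible mod 11. The last nonzero row gives 1·11 − 5·2 = 1, so t = −5. So 2^(−1) ≡ −5 ≡ 6 (mod 11). Verify: 2 · 6 = 12 ≡ 1 (mod 11). ✓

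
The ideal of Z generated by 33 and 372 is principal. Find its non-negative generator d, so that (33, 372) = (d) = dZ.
(33, 372) = (3); d = 3

In the PID Z, (a, b) is generated by gcd(a, b). Compute gcd(372, 33) with the extended Euclidean algorithm, tracking rows (r, s, t) with s·372 + t·33 = r:
  row A: (372, 1, 0)   [1·372 + 0·33 = 372]
  row B: (33, 0, 1)   [0·372 + 1·33 = 33]
  372 = 11·33 + 9   → row C = row A − 11·row B = (9, 1, −11)   [check: 1·372 − 11·33 = 9]
  33 = 3·9 + 6   → row D = row B − 3·row C = (6, −3, 34)   [check: −3·372 + 34·33 = 6]
  9 = 1·6 + 3   → row E = row C − 1·row D = (3, 4, −45)   [check: 4·372 − 45·33 = 3]
  6 = 2·3 + 0   → remainder 0, stop. gcd = 3 (last nonzero row E).
So gcd(33, 372) = 3, with Bézout identity 4·372 − 45·33 = 3. Containment (⊇): the Bézout identity exhibits 3 as an element of (33, 372), giving (3) ⊆ (33, 372). Containment (⊆): since 3 | 33 and 3 | 372 (33 = 3·11, 372 = 3·124), every Z-linear combination of 33 and 372 is divisible by 3, so (33, 372) ⊆ (3). Therefore (33, 372) = (3), d = 3.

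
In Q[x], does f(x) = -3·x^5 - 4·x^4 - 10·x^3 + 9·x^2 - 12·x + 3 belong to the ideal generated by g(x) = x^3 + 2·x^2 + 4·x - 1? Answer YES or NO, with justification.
In Q[x] the ideal (g) consists of all multiples of g, so f ∈ (g) iff g | f, i.e. iff the remainder of f on division by g is 0. Divide f by g (g is monic, so eliminate the leading term of the running remainder at each step):
  leading term -3·x^5: subtract (-3·x^2)·g(x) = -3·x^5 - 6·x^4 - 12·x^3 + 3·x^2, leaving 2·x^4 + 2·x^3 + 6·x^2 - 12·x + 3
  leading term 2·x^4: subtract (2·x)·g(x) = 2·x^4 + 4·x^3 + 8·x^2 - 2·x, leaving -2·x^3 - 2·x^2 - 10·x + 3
  leading term -2·x^3: subtract (-2)·g(x) = -2·x^3 - 4·x^2 - 8·x + 2, leaving 2·x^2 - 2·x + 1
The remainder r(x) = 2·x^2 - 2·x + 1 ≠ 0 (and deg r < deg g), so g ∤ f, i.e. f ∉ (g).

Final answer: NO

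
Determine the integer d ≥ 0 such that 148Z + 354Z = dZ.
(148, 354) = (2); d = 2

In the PID Z, (a, b) is generated by gcd(a, b). Compute gcd(354, 148) with the extended Euclidean algorithm, tracking rows (r, s, t) with s·354 + t·148 = r:
  row A: (354, 1, 0)   [1·354 + 0·148 = 354]
  row B: (148, 0, 1)   [0·354 + 1·148 = 148]
  354 = 2·148 + 58   → row C = row A − 2·row B = (58, 1, −2)   [check: 1·354 − 2·148 = 58]
  148 = 2·58 + 32   → row D = row B − 2·row C = (32, −2, 5)   [check: −2·354 + 5·148 = 32]
  58 = 1·32 + 26   → row E = row C − 1·row D = (26, 3, −7)   [check: 3·354 − 7·148 = 26]
  32 = 1·26 + 6   → row F = row D − 1·row E = (6, −5, 12)   [check: −5·354 + 12·148 = 6]
  26 = 4·6 + 2   → row G = row E − 4·row F = (2, 23, −55)   [check: 23·354 − 55·148 = 2]
  6 = 3·2 + 0   → remainder 0, stop. gcd = 2 (last nonzero row G).
So gcd(148, 354) = 2, with Bézout identity 23·354 − 55·148 = 2. Containment (⊇): the Bézout identity exhibits 2 as an element of (148, 354), giving (2) ⊆ (148, 354). Containment (⊆): since 2 | 148 and 2 | 354 (148 = 2·74, 354 = 2·177), every Z-linear combination of 148 and 354 is divisible by 2, so (148, 354) ⊆ (2). Therefore (148, 354) = (2), d = 2.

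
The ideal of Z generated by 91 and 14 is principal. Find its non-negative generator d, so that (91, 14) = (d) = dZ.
In the PID Z, (a, b) is generated by gcd(a, b). Compute gcd(91, 14) with the extended Euclidean algorithm, tracking rows (r, s, t) with s·91 + t·14 = r:
  row A: (91, 1, 0)   [1·91 + 0·14 = 91]
  row B: (14, 0, 1)   [0·91 + 1·14 = 14]
  91 = 6·14 + 7   → row C = row A − 6·row B = (7, 1, −6)   [check: 1·91 − 6·14 = 7]
  14 = 2·7 + 0   → remainder 0, stop. gcd = 7 (last nonzero row C).
So gcd(91, 14) = 7, with Bézout identity 1·91 − 6·14 = 7. Containment (⊇): the Bézout identity exhibits 7 as an element of (91, 14), giving (7) ⊆ (91, 14). Containment (⊆): since 7 | 91 and 7 | 14 (91 = 7·13, 14 = 7·2), every Z-linear combination of 91 and 14 is divisible by 7, so (91, 14) ⊆ (7). Therefore (91, 14) = (7), d = 7.

Final answer: (91, 14) = (7); d = 7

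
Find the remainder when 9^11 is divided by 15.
Use repeated squaring. Binary(11) = 1011. Walk through the bits of the exponent 11 left-to-right: at each bit after the leading one, square the running value, then multiply by 9 if the bit is 1 (always reducing mod 15):
  bit 1 = 1 (leading): start with 9.
  bit 2 = 0: square 9^2 = 81 ≡ 6 (mod 15).
  bit 3 = 1: square 6^2 = 36 ≡ 6; bit is 1, so multiply 6·9 = 54 ≡ 9 (mod 15).
  bit 4 = 1: square 9^2 = 81 ≡ 6; bit is 1, so multiply 6·9 = 54 ≡ 9 (mod 15).
Final value: 9^11 ≡ 9 (mod 15).

Final answer: 9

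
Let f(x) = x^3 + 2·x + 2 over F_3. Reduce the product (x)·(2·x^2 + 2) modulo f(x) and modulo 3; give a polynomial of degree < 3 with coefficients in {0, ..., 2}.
Multiply as integer polynomials: a · b = 2·x^3 + 2·x. Reducing coefficients mod 3: a · b ≡ 2·x^3 + 2·x. Now divide by f(x) = x^3 + 2·x + 2 in F_3[x], eliminating the leading term at each step:
  leading term 2·x^3: subtract (2)·f(x) = 2·x^3 + x + 1, leaving x + 2 (coefficients mod 3)
The degree is now < 3, so this is the remainder. Hence a · b ≡ x + 2 in F_3[x]/(f).

Final answer: a · b ≡ x + 2 (mod f(x))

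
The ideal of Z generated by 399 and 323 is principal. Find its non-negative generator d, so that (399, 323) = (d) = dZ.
(399, 323) = (19); d = 19

In the PID Z, (a, b) is generated by gcd(a, b). Compute gcd(399, 323) with the extended Euclidean algorithm, tracking rows (r, s, t) with s·399 + t·323 = r:
  row A: (399, 1, 0)   [1·399 + 0·323 = 399]
  row B: (323, 0, 1)   [0·399 + 1·323 = 323]
  399 = 1·323 + 76   → row C = row A − 1·row B = (76, 1, −1)   [check: 1·399 − 1·323 = 76]
  323 = 4·76 + 19   → row D = row B − 4·row C = (19, −4, 5)   [check: −4·399 + 5·323 = 19]
  76 = 4·19 + 0   → remainder 0, stop. gcd = 19 (last nonzero row D).
So gcd(399, 323) = 19, with Bézout identity −4·399 + 5·323 = 19. Containment (⊇): the Bézout identity exhibits 19 as an element of (399, 323), giving (19) ⊆ (399, 323). Containment (⊆): since 19 | 399 and 19 | 323 (399 = 19·21, 323 = 19·17), every Z-linear combination of 399 and 323 is divisible by 19, so (399, 323) ⊆ (19). Therefore (399, 323) = (19), d = 19.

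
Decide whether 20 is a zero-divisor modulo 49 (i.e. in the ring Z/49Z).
NO

gcd(20, 49) = 1, so 20 is a unit in Z/49Z (it has a multiplicative inverse). A unit cannot be a zero-divisor: if 20·b ≡ 0 then multiplying both sides by 20^(−1) gives b ≡ 0. So 20 is not a zero-divisor.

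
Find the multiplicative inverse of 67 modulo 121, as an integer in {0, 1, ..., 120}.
67^(−1) ≡ 56 (mod 121)

Apply the extended Euclidean algorithm to (121, 67), tracking rows (r, s, t) with s·121 + t·67 = r. Each division r_prev = q·r_cur + r_new produces the new row as (previous row) − q·(current row):
  row A: (121, 1, 0)   [1·121 + 0·67 = 121]
  row B: (67, 0, 1)   [0·121 + 1·67 = 67]
  121 = 1·67 + 54   → row C = row A − 1·row B = (54, 1, −1)   [check: 1·121 − 1·67 = 54]
  67 = 1·54 + 13   → row D = row B − 1·row C = (13, −1, 2)   [check: −1·121 + 2·67 = 13]
  54 = 4·13 + 2   → row E = row C − 4·row D = (2, 5, −9)   [check: 5·121 − 9·67 = 2]
  13 = 6·2 + 1   → row F = row D − 6·row E = (1, −31, 56)   [check: −31·121 + 56·67 = 1]
  2 = 2·1 + 0   → remainder 0, stop. gcd = 1 (last nonzero row F).
The gcd is 1, so 67 is invertible mod 121. The last nonzero row gives −31·121 + 56·67 = 1, so t = 56. So 67^(−1) ≡ 56 (mod 121). Verify: 67 · 56 = 3752 ≡ 1 (mod 121). ✓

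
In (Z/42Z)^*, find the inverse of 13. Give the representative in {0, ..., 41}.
13^(−1) ≡ 13 (mod 42)

Apply the extended Euclidean algorithm to (42, 13), tracking rows (r, s, t) with s·42 + t·13 = r. Each division r_prev = q·r_cur + r_new produces the new row as (previous row) − q·(current row):
  row A: (42, 1, 0)   [1·42 + 0·13 = 42]
  row B: (13, 0, 1)   [0·42 + 1·13 = 13]
  42 = 3·13 + 3   → row C = row A − 3·row B = (3, 1, −3)   [check: 1·42 − 3·13 = 3]
  13 = 4·3 + 1   → row D = row B − 4·row C = (1, −4, 13)   [check: −4·42 + 13·13 = 1]
  3 = 3·1 + 0   → remainder 0, stop. gcd = 1 (last nonzero row D).
The gcd is 1, so 13 is invertible mod 42. The last nonzero row gives −4·42 + 13·13 = 1, so t = 13. So 13^(−1) ≡ 13 (mod 42). Verify: 13 · 13 = 169 ≡ 1 (mod 42). ✓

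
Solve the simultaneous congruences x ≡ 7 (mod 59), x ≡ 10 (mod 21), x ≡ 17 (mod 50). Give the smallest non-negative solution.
x ≡ 31867 (mod 61950); the representative in [0, 61950) is 31867

The moduli 59, 21, 50 are pairwise coprime, so by the CRT there is a unique solution mod 59·21·50 = 61950.
Solve by successive substitution. Start with x ≡ 7 (mod 59).
  Combine with x ≡ 10 (mod 21): write x = 7 + 59·t and require 7 + 59·t ≡ 10 (mod 21), i.e. 59·t ≡ 10 − 7 ≡ 3 (mod 21). Since 59^(−1) ≡ 5 (mod 21) (59 ≡ 17 (mod 21)), t ≡ 5·3 ≡ 15 (mod 21). So x ≡ 7 + 59·15 = 892 (mod 1239).
  Combine with x ≡ 17 (mod 50): write x = 892 + 1239·t and require 892 + 1239·t ≡ 17 (mod 50), i.e. 1239·t ≡ 17 − 892 ≡ 25 (mod 50). Since 1239^(−1) ≡ 9 (mod 50) (1239 ≡ 39 (mod 50)), t ≡ 9·25 ≡ 25 (mod 50). So x ≡ 892 + 1239·25 = 31867 (mod 61950).
Unique solution in [0, 61950): x = 31867.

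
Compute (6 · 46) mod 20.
16

Reduce the factors first: 46 ≡ 6 (mod 20), so 6 · 46 ≡ 6 · 6 (mod 20). 6 · 6 = 36. Dividing by 20: 36 = 1·20 + 16. So (6 · 46) mod 20 = 16.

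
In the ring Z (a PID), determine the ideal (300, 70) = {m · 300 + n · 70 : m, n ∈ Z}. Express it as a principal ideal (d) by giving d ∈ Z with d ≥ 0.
In the PID Z, (a, b) is generated by gcd(a, b). Compute gcd(300, 70) with the extended Euclidean algorithm, tracking rows (r, s, t) with s·300 + t·70 = r:
  row A: (300, 1, 0)   [1·300 + 0·70 = 300]
  row B: (70, 0, 1)   [0·300 + 1·70 = 70]
  300 = 4·70 + 20   → row C = row A − 4·row B = (20, 1, −4)   [check: 1·300 − 4·70 = 20]
  70 = 3·20 + 10   → row D = row B − 3·row C = (10, −3, 13)   [check: −3·300 + 13·70 = 10]
  20 = 2·10 + 0   → remainder 0, stop. gcd = 10 (last nonzero row D).
So gcd(300, 70) = 10, with Bézout identity −3·300 + 13·70 = 10. Containment (⊇): the Bézout identity exhibits 10 as an element of (300, 70), giving (10) ⊆ (300, 70). Containment (⊆): since 10 | 300 and 10 | 70 (300 = 10·30, 70 = 10·7), every Z-linear combination of 300 and 70 is divisible by 10, so (300, 70) ⊆ (10). Therefore (300, 70) = (10), d = 10.

Final answer: (300, 70) = (10); d = 10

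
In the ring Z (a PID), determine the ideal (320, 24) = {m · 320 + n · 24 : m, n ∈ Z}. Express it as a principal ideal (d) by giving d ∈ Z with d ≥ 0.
In the PID Z, (a, b) is generated by gcd(a, b). Compute gcd(320, 24) with the extended Euclidean algorithm, tracking rows (r, s, t) with s·320 + t·24 = r:
  row A: (320, 1, 0)   [1·320 + 0·24 = 320]
  row B: (24, 0, 1)   [0·320 + 1·24 = 24]
  320 = 13·24 + 8   → row C = row A − 13·row B = (8, 1, −13)   [check: 1·320 − 13·24 = 8]
  24 = 3·8 + 0   → remainder 0, stop. gcd = 8 (last nonzero row C).
So gcd(320, 24) = 8, with Bézout identity 1·320 − 13·24 = 8. Containment (⊇): the Bézout identity exhibits 8 as an element of (320, 24), giving (8) ⊆ (320, 24). Containment (⊆): since 8 | 320 and 8 | 24 (320 = 8·40, 24 = 8·3), every Z-linear combination of 320 and 24 is divisible by 8, so (320, 24) ⊆ (8). Therefore (320, 24) = (8), d = 8.

Final answer: (320, 24) = (8); d = 8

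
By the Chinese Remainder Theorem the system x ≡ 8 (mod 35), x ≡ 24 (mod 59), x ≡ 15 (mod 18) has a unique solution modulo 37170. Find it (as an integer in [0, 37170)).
x ≡ 4803 (mod 37170); the representative in [0, 37170) is 4803

The moduli 35, 59, 18 are pairwise coprime, so by the CRT there is a unique solution mod 35·59·18 = 37170.
Solve by successive substitution. Start with x ≡ 8 (mod 35).
  Combine with x ≡ 24 (mod 59): write x = 8 + 35·t and require 8 + 35·t ≡ 24 (mod 59), i.e. 35·t ≡ 24 − 8 ≡ 16 (mod 59). Since 35^(−1) ≡ 27 (mod 59), t ≡ 27·16 ≡ 19 (mod 59). So x ≡ 8 + 35·19 = 673 (mod 2065).
  Combine with x ≡ 15 (mod 18): write x = 673 + 2065·t and require 673 + 2065·t ≡ 15 (mod 18), i.e. 2065·t ≡ 15 − 673 ≡ 8 (mod 18). Since 2065^(−1) ≡ 7 (mod 18) (2065 ≡ 13 (mod 18)), t ≡ 7·8 ≡ 2 (mod 18). So x ≡ 673 + 2065·2 = 4803 (mod 37170).
Unique solution in [0, 37170): x = 4803.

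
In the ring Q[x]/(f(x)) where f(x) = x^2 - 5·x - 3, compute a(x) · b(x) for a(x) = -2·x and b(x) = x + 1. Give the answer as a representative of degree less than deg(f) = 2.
First multiply in Q[x] without reducing: a · b = -2·x^2 - 2·x. Now divide by f(x) = x^2 - 5·x - 3, eliminating the leading term at each step:
  leading term -2·x^2: subtract (-2)·f(x) = -2·x^2 + 10·x + 6, leaving -12·x - 6
The degree is now < 2, so this is the remainder. Hence a · b ≡ -12·x - 6 in Q[x]/(f).

Final answer: a · b ≡ -12·x - 6 (mod f(x))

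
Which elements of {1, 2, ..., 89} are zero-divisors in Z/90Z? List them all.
An element a ∈ Z/90Z (with a ≠ 0) is a zero-divisor iff gcd(a, 90) > 1 (because a is a unit precisely when gcd(a, n) = 1, and in Z/nZ every nonzero, non-unit element is a zero-divisor). Scan a = 1, ..., 89 and keep those with gcd(a, 90) > 1:
  gcd(2, 90) = 2, gcd(3, 90) = 3, gcd(4, 90) = 2, gcd(5, 90) = 5, gcd(6, 90) = 6, gcd(8, 90) = 2, gcd(9, 90) = 9, gcd(10, 90) = 10, gcd(12, 90) = 6, gcd(14, 90) = 2, gcd(15, 90) = 15, gcd(16, 90) = 2, gcd(18, 90) = 18, gcd(20, 90) = 10, gcd(21, 90) = 3, gcd(22, 90) = 2, gcd(24, 90) = 6, gcd(25, 90) = 5, gcd(26, 90) = 2, gcd(27, 90) = 9, gcd(28, 90) = 2, gcd(30, 90) = 30, gcd(32, 90) = 2, gcd(33, 90) = 3, gcd(34, 90) = 2, gcd(35, 90) = 5, gcd(36, 90) = 18, gcd(38, 90) = 2, gcd(39, 90) = 3, gcd(40, 90) = 10, gcd(42, 90) = 6, gcd(44, 90) = 2, gcd(45, 90) = 45, gcd(46, 90) = 2, gcd(48, 90) = 6, gcd(50, 90) = 10, gcd(51, 90) = 3, gcd(52, 90) = 2, gcd(54, 90) = 18, gcd(55, 90) = 5, gcd(56, 90) = 2, gcd(57, 90) = 3, gcd(58, 90) = 2, gcd(60, 90) = 30, gcd(62, 90) = 2, gcd(63, 90) = 9, gcd(64, 90) = 2, gcd(65, 90) = 5, gcd(66, 90) = 6, gcd(68, 90) = 2, gcd(69, 90) = 3, gcd(70, 90) = 10, gcd(72, 90) = 18, gcd(74, 90) = 2, gcd(75, 90) = 15, gcd(76, 90) = 2, gcd(78, 90) = 6, gcd(80, 90) = 10, gcd(81, 90) = 9, gcd(82, 90) = 2, gcd(84, 90) = 6, gcd(85, 90) = 5, gcd(86, 90) = 2, gcd(87, 90) = 3, gcd(88, 90) = 2.
All other a ∈ {1, ..., 89} have gcd(a, 90) = 1 and are units. So the nonzero zero-divisors are exactly the 65 values of a appearing in this scan.

Final answer: nonzero zero-divisors of Z/90Z = {2, 3, 4, 5, 6, 8, 9, 10, 12, 14, 15, 16, 18, 20, 21, 22, 24, 25, 26, 27, 28, 30, 32, 33, 34, 35, 36, 38, 39, 40, 42, 44, 45, 46, 48, 50, 51, 52, 54, 55, 56, 57, 58, 60, 62, 63, 64, 65, 66, 68, 69, 70, 72, 74, 75, 76, 78, 80, 81, 82, 84, 85, 86, 87, 88}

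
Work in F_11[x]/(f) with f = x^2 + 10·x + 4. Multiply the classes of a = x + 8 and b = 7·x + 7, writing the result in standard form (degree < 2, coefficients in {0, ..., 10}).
Multiply as integer polynomials: a · b = 7·x^2 + 63·x + 56. Reducing coefficients mod 11: a · b ≡ 7·x^2 + 8·x + 1. Now divide by f(x) = x^2 + 10·x + 4 in F_11[x], eliminating the leading term at each step:
  leading term 7·x^2: subtract (7)·f(x) = 7·x^2 + 4·x + 6, leaving 4·x + 6 (coefficients mod 11)
The degree is now < 2, so this is the remainder. Hence a · b ≡ 4·x + 6 in F_11[x]/(f).

Final answer: a · b ≡ 4·x + 6 (mod f(x))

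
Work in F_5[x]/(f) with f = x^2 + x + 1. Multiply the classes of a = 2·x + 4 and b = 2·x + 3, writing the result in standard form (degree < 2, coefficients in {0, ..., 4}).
a · b ≡ 3 (mod f(x))

Multiply as integer polynomials: a · b = 4·x^2 + 14·x + 12. Reducing coefficients mod 5: a · b ≡ 4·x^2 + 4·x + 2. Now divide by f(x) = x^2 + x + 1 in F_5[x], eliminating the leading term at each step:
  leading term 4·x^2: subtract (4)·f(x) = 4·x^2 + 4·x + 4, leaving 3 (coefficients mod 5)
The degree is now < 2, so this is the remainder. Hence a · b ≡ 3 in F_5[x]/(f).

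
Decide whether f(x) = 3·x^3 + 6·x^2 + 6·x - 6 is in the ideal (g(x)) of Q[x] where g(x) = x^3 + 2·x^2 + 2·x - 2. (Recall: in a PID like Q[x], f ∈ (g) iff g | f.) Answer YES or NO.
In Q[x] the ideal (g) consists of all multiples of g, so f ∈ (g) iff g | f, i.e. iff the remainder of f on division by g is 0. Divide f by g (g is monic, so eliminate the leading term of the running remainder at each step):
  leading term 3·x^3: subtract (3)·g(x) = 3·x^3 + 6·x^2 + 6·x - 6, leaving 0
The remainder is 0, so f(x) = g(x) · h(x) with h(x) = 3. Hence g | f, i.e. f ∈ (g).

Final answer: YES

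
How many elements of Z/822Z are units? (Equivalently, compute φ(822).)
Z/822Z has φ(822) = 272 units

An element a ∈ Z/822Z is a unit iff gcd(a, 822) = 1, so the number of units is φ(822). φ is multiplicative, with φ(p^e) = p^e − p^(e−1). Factorise 822 = 2 · 3 · 137. Then
  φ(822) = (2 − 1) · (3 − 1) · (137 − 1) = 1 · 2 · 136 = 272.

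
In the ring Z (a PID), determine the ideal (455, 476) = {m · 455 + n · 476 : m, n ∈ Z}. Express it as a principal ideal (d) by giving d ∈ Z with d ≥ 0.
(455, 476) = (7); d = 7

In the PID Z, (a, b) is generated by gcd(a, b). Compute gcd(476, 455) with the extended Euclidean algorithm, tracking rows (r, s, t) with s·476 + t·455 = r:
  row A: (476, 1, 0)   [1·476 + 0·455 = 476]
  row B: (455, 0, 1)   [0·476 + 1·455 = 455]
  476 = 1·455 + 21   → row C = row A − 1·row B = (21, 1, −1)   [check: 1·476 − 1·455 = 21]
  455 = 21·21 + 14   → row D = row B − 21·row C = (14, −21, 22)   [check: −21·476 + 22·455 = 14]
  21 = 1·14 + 7   → row E = row C − 1·row D = (7, 22, −23)   [check: 22·476 − 23·455 = 7]
  14 = 2·7 + 0   → remainder 0, stop. gcd = 7 (last nonzero row E).
So gcd(455, 476) = 7, with Bézout identity 22·476 − 23·455 = 7. Containment (⊇): the Bézout identity exhibits 7 as an element of (455, 476), giving (7) ⊆ (455, 476). Containment (⊆): since 7 | 455 and 7 | 476 (455 = 7·65, 476 = 7·68), every Z-linear combination of 455 and 476 is divisible by 7, so (455, 476) ⊆ (7). Therefore (455, 476) = (7), d = 7.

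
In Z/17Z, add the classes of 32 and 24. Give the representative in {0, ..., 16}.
Reduce the summands first: 32 ≡ 15, 24 ≡ 7 (mod 17), so 32 + 24 ≡ 15 + 7 (mod 17). 15 + 7 = 22; 22 = 1·17 + 5, so (32 + 24) mod 17 = 5.

Final answer: 5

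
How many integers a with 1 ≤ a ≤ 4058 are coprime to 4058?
2028

The number of a ∈ {1, ..., 4058} with gcd(a, 4058) = 1 is by definition Euler's totient φ(4058). φ is multiplicative, with φ(p^e) = p^e − p^(e−1). Factorise 4058 = 2 · 2029. Then
  φ(4058) = (2 − 1) · (2029 − 1) = 1 · 2028 = 2028.
So there are 2028 such integers.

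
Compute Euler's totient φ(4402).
φ is multiplicative, with φ(p^e) = p^e − p^(e−1). Factorise 4402 = 2 · 31 · 71. Then
  φ(4402) = (2 − 1) · (31 − 1) · (71 − 1) = 1 · 30 · 70 = 2100.

Final answer: φ(4402) = 2100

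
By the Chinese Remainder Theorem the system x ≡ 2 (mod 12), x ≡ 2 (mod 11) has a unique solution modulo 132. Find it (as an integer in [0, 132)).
x ≡ 2 (mod 132); the representative in [0, 132) is 2

The moduli 12, 11 are pairwise coprime, so by the CRT there is a unique solution mod 12·11 = 132.
Solve by successive substitution. Start with x ≡ 2 (mod 12).
  Combine with x ≡ 2 (mod 11): write x = 2 + 12·t and require 2 + 12·t ≡ 2 (mod 11), i.e. 12·t ≡ 2 − 2 ≡ 0 (mod 11). Since 12^(−1) ≡ 1 (mod 11) (12 ≡ 1 (mod 11)), t ≡ 1·0 ≡ 0 (mod 11). So x ≡ 2 + 12·0 = 2 (mod 132).
Unique solution in [0, 132): x = 2.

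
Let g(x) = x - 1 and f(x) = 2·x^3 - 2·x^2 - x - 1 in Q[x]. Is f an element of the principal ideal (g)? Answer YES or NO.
NO

In Q[x] the ideal (g) consists of all multiples of g, so f ∈ (g) iff g | f, i.e. iff the remainder of f on division by g is 0. Divide f by g (g is monic, so eliminate the leading term of the running remainder at each step):
  leading term 2·x^3: subtract (2·x^2)·g(x) = 2·x^3 - 2·x^2, leaving -x - 1
  leading term -x: subtract (-1)·g(x) = 1 - x, leaving -2
The remainder r(x) = -2 ≠ 0 (and deg r < deg g), so g ∤ f, i.e. f ∉ (g).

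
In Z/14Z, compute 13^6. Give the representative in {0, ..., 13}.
Use repeated squaring. Binary(6) = 110. Walk through the bits of the exponent 6 left-to-right: at each bit after the leading one, square the running value, then multiply by 13 if the bit is 1 (always reducing mod 14):
  bit 1 = 1 (leading): start with 13.
  bit 2 = 1: square 13^2 = 169 ≡ 1; bit is 1, so multiply 1·13 = 13 (mod 14).
  bit 3 = 0: square 13^2 = 169 ≡ 1 (mod 14).
Final value: 13^6 ≡ 1 (mod 14).

Final answer: 1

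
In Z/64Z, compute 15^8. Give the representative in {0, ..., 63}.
Use repeated squaring. Binary(8) = 1000. Walk through the bits of the exponent 8 left-to-right: at each bit after the leading one, square the running value, then multiply by 15 if the bit is 1 (always reducing mod 64):
  bit 1 = 1 (leading): start with 15.
  bit 2 = 0: square 15^2 = 225 ≡ 33 (mod 64).
  bit 3 = 0: square 33^2 = 1089 ≡ 1 (mod 64).
  bit 4 = 0: square 1^2 = 1 (mod 64).
Final value: 15^8 ≡ 1 (mod 64).

Final answer: 1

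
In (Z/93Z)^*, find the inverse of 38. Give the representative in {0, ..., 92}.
Apply the extended Euclidean algorithm to (93, 38), tracking rows (r, s, t) with s·93 + t·38 = r. Each division r_prev = q·r_cur + r_new produces the new row as (previous row) − q·(current row):
  row A: (93, 1, 0)   [1·93 + 0·38 = 93]
  row B: (38, 0, 1)   [0·93 + 1·38 = 38]
  93 = 2·38 + 17   → row C = row A − 2·row B = (17, 1, −2)   [check: 1·93 − 2·38 = 17]
  38 = 2·17 + 4   → row D = row B − 2·row C = (4, −2, 5)   [check: −2·93 + 5·38 = 4]
  17 = 4·4 + 1   → row E = row C − 4·row D = (1, 9, −22)   [check: 9·93 − 22·38 = 1]
  4 = 4·1 + 0   → remainder 0, stop. gcd = 1 (last nonzero row E).
The gcd is 1, so 38 is invertible mod 93. The last nonzero row gives 9·93 − 22·38 = 1, so t = −22. So 38^(−1) ≡ −22 ≡ 71 (mod 93). Verify: 38 · 71 = 2698 ≡ 1 (mod 93). ✓

Final answer: 38^(−1) ≡ 71 (mod 93)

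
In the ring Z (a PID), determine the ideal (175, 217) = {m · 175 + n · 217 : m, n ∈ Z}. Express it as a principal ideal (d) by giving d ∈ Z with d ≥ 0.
In the PID Z, (a, b) is generated by gcd(a, b). Compute gcd(217, 175) with the extended Euclidean algorithm, tracking rows (r, s, t) with s·217 + t·175 = r:
  row A: (217, 1, 0)   [1·217 + 0·175 = 217]
  row B: (175, 0, 1)   [0·217 + 1·175 = 175]
  217 = 1·175 + 42   → row C = row A − 1·row B = (42, 1, −1)   [check: 1·217 − 1·175 = 42]
  175 = 4·42 + 7   → row D = row B − 4·row C = (7, −4, 5)   [check: −4·217 + 5·175 = 7]
  42 = 6·7 + 0   → remainder 0, stop. gcd = 7 (last nonzero row D).
So gcd(175, 217) = 7, with Bézout identity −4·217 + 5·175 = 7. Containment (⊇): the Bézout identity exhibits 7 as an element of (175, 217), giving (7) ⊆ (175, 217). Containment (⊆): since 7 | 175 and 7 | 217 (175 = 7·25, 217 = 7·31), every Z-linear combination of 175 and 217 is divisible by 7, so (175, 217) ⊆ (7). Therefore (175, 217) = (7), d = 7.

Final answer: (175, 217) = (7); d = 7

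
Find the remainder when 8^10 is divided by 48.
16

Use repeated squaring. Binary(10) = 1010. Walk through the bits of the exponent 10 left-to-right: at each bit after the leading one, square the running value, then multiply by 8 if the bit is 1 (always reducing mod 48):
  bit 1 = 1 (leading): start with 8.
  bit 2 = 0: square 8^2 = 64 ≡ 16 (mod 48).
  bit 3 = 1: square 16^2 = 256 ≡ 16; bit is 1, so multiply 16·8 = 128 ≡ 32 (mod 48).
  bit 4 = 0: square 32^2 = 1024 ≡ 16 (mod 48).
Final value: 8^10 ≡ 16 (mod 48).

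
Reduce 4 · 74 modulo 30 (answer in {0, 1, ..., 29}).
26

Reduce the factors first: 74 ≡ 14 (mod 30), so 4 · 74 ≡ 4 · 14 (mod 30). 4 · 14 = 56. Dividing by 30: 56 = 1·30 + 26. So (4 · 74) mod 30 = 26.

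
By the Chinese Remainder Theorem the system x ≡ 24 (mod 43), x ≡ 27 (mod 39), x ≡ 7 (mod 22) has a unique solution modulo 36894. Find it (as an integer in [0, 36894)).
x ≡ 13053 (mod 36894); the representative in [0, 36894) is 13053

The moduli 43, 39, 22 are pairwise coprime, so by the CRT there is a unique solution mod 43·39·22 = 36894.
Solve by successive substitution. Start with x ≡ 24 (mod 43).
  Combine with x ≡ 27 (mod 39): write x = 24 + 43·t and require 24 + 43·t ≡ 27 (mod 39), i.e. 43·t ≡ 27 − 24 ≡ 3 (mod 39). Since 43^(−1) ≡ 10 (mod 39) (43 ≡ 4 (mod 39)), t ≡ 10·3 ≡ 30 (mod 39). So x ≡ 24 + 43·30 = 1314 (mod 1677).
  Combine with x ≡ 7 (mod 22): write x = 1314 + 1677·t and require 1314 + 1677·t ≡ 7 (mod 22), i.e. 1677·t ≡ 7 − 1314 ≡ 13 (mod 22). Since 1677^(−1) ≡ 9 (mod 22) (1677 ≡ 5 (mod 22)), t ≡ 9·13 ≡ 7 (mod 22). So x ≡ 1314 + 1677·7 = 13053 (mod 36894).
Unique solution in [0, 36894): x = 13053.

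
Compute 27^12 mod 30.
Use repeated squaring. Binary(12) = 1100. Walk through the bits of the exponent 12 left-to-right: at each bit after the leading one, square the running value, then multiply by 27 if the bit is 1 (always reducing mod 30):
  bit 1 = 1 (leading): start with 27.
  bit 2 = 1: square 27^2 = 729 ≡ 9; bit is 1, so multiply 9·27 = 243 ≡ 3 (mod 30).
  bit 3 = 0: square 3^2 = 9 (mod 30).
  bit 4 = 0: square 9^2 = 81 ≡ 21 (mod 30).
Final value: 27^12 ≡ 21 (mod 30).

Final answer: 21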